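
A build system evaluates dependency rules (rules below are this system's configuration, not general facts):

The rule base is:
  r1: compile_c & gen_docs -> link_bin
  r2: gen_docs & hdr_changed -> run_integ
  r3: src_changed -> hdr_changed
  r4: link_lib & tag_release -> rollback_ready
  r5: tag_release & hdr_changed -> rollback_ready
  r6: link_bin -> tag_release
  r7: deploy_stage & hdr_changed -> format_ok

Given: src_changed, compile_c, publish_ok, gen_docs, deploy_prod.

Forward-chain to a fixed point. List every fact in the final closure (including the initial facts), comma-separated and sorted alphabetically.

Round 1 fires r1, r3, giving link_bin, hdr_changed.
Round 2 fires r2, r6, giving run_integ, tag_release.
Round 3 fires r5, giving rollback_ready.

compile_c, deploy_prod, gen_docs, hdr_changed, link_bin, publish_ok, rollback_ready, run_integ, src_changed, tag_release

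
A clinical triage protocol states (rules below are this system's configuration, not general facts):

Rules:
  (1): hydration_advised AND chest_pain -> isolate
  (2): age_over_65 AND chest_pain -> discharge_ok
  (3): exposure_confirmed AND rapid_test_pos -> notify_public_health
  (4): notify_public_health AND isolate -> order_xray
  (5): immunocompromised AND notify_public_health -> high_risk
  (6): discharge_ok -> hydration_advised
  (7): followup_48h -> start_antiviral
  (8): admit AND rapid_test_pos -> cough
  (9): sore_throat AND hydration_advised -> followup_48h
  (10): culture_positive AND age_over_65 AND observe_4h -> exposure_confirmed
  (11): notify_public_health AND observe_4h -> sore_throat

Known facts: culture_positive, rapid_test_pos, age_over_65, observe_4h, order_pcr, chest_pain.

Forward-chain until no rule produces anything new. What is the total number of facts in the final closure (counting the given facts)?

Round 1: (2) [age_over_65 AND chest_pain -> discharge_ok]; (10) [culture_positive AND age_over_65 AND observe_4h -> exposure_confirmed]. Adds discharge_ok, exposure_confirmed.
Round 2: (3) [exposure_confirmed AND rapid_test_pos -> notify_public_health]; (6) [discharge_ok -> hydration_advised]. Adds notify_public_health, hydration_advised.
Round 3: (1) [hydration_advised AND chest_pain -> isolate]; (11) [notify_public_health AND observe_4h -> sore_throat]. Adds isolate, sore_throat.
Round 4: (4) [notify_public_health AND isolate -> order_xray]; (9) [sore_throat AND hydration_advised -> followup_48h]. Adds order_xray, followup_48h.
Round 5: (7) [followup_48h -> start_antiviral]. Adds start_antiviral.
Closure: {age_over_65, chest_pain, culture_positive, discharge_ok, exposure_confirmed, followup_48h, hydration_advised, isolate, notify_public_health, observe_4h, order_pcr, order_xray, rapid_test_pos, sore_throat, start_antiviral} — 15 facts.

15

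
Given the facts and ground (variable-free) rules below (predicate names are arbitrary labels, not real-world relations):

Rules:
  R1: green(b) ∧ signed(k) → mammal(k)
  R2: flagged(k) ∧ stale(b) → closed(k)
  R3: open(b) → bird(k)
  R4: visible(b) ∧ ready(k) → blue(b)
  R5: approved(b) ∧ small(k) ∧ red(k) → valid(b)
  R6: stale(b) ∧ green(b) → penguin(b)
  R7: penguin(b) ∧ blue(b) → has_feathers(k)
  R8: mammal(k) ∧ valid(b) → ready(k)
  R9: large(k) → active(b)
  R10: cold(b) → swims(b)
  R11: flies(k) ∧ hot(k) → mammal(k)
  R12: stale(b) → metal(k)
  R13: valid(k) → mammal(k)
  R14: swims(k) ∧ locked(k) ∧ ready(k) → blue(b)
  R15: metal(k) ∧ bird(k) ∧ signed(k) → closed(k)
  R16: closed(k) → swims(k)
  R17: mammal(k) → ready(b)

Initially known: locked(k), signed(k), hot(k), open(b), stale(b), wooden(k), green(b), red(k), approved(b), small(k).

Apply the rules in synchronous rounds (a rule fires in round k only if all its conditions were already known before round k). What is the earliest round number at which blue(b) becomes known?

4

[1] R1 [green(b) ∧ signed(k) → mammal(k)]; R3 [open(b) → bird(k)]; R5 [approved(b) ∧ small(k) ∧ red(k) → valid(b)]; R6 [stale(b) ∧ green(b) → penguin(b)]; R12 [stale(b) → metal(k)]. ⇒ new: mammal(k), bird(k), valid(b), penguin(b), metal(k).
[2] R8 [mammal(k) ∧ valid(b) → ready(k)]; R15 [metal(k) ∧ bird(k) ∧ signed(k) → closed(k)]; R17 [mammal(k) → ready(b)]. ⇒ new: ready(k), closed(k), ready(b).
[3] R16 [closed(k) → swims(k)]. ⇒ new: swims(k).
[4] R14 [swims(k) ∧ locked(k) ∧ ready(k) → blue(b)]. ⇒ new: blue(b).
blue(b) first appears in round 4.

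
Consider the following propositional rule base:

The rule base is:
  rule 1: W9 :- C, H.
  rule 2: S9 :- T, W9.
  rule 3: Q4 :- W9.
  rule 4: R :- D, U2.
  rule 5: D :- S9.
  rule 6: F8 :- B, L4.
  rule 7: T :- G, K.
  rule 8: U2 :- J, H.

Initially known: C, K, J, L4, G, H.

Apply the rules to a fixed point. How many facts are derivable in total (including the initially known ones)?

[1] rule 1 [W9 :- C, H.]; rule 7 [T :- G, K.]; rule 8 [U2 :- J, H.]. ⇒ new: W9, T, U2.
[2] rule 2 [S9 :- T, W9.]; rule 3 [Q4 :- W9.]. ⇒ new: S9, Q4.
[3] rule 5 [D :- S9.]. ⇒ new: D.
[4] rule 4 [R :- D, U2.]. ⇒ new: R.
Closure: {C, D, G, H, J, K, L4, Q4, R, S9, T, U2, W9} — 13 facts.

13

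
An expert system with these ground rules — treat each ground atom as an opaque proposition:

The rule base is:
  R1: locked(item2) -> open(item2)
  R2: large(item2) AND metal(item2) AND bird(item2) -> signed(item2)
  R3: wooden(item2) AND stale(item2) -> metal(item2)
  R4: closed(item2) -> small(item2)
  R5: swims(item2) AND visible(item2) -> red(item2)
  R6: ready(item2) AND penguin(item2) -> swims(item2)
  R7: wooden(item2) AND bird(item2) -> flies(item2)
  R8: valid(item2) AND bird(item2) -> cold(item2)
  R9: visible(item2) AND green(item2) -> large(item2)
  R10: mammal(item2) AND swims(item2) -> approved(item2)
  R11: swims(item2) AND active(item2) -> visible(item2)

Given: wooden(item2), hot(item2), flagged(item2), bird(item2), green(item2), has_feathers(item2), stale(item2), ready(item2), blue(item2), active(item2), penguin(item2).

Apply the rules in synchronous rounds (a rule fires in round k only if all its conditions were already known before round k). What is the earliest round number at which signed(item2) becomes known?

4

Round 1: R3 [wooden(item2) AND stale(item2) -> metal(item2)]; R6 [ready(item2) AND penguin(item2) -> swims(item2)]; R7 [wooden(item2) AND bird(item2) -> flies(item2)]. New: metal(item2), swims(item2), flies(item2).
Round 2: R11 [swims(item2) AND active(item2) -> visible(item2)]. New: visible(item2).
Round 3: R5 [swims(item2) AND visible(item2) -> red(item2)]; R9 [visible(item2) AND green(item2) -> large(item2)]. New: red(item2), large(item2).
Round 4: R2 [large(item2) AND metal(item2) AND bird(item2) -> signed(item2)]. New: signed(item2).
signed(item2) first appears in round 4.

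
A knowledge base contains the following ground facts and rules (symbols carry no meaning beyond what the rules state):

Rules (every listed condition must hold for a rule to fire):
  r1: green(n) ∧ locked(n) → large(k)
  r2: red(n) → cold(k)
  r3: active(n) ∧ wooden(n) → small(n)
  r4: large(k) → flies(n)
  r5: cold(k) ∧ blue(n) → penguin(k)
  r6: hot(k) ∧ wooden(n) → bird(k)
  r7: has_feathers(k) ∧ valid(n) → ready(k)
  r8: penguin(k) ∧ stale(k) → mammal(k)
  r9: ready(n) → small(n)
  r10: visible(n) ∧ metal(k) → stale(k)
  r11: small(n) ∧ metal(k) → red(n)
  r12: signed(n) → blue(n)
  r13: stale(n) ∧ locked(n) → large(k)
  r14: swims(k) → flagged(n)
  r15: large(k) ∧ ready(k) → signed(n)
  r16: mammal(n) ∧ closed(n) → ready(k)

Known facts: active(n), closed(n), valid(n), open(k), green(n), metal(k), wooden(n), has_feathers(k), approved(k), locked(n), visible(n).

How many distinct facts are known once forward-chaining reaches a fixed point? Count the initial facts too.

22

Round 1 — r1, r3, r7, r10, derive large(k), small(n), ready(k), stale(k).
Round 2 — r4, r11, r15, derive flies(n), red(n), signed(n).
Round 3 — r2, r12, derive cold(k), blue(n).
Round 4 — r5, derive penguin(k).
Round 5 — r8, derive mammal(k).
Closure: {active(n), approved(k), blue(n), closed(n), cold(k), flies(n), green(n), has_feathers(k), large(k), locked(n), mammal(k), metal(k), open(k), penguin(k), ready(k), red(n), signed(n), small(n), stale(k), valid(n), visible(n), wooden(n)} — 22 facts.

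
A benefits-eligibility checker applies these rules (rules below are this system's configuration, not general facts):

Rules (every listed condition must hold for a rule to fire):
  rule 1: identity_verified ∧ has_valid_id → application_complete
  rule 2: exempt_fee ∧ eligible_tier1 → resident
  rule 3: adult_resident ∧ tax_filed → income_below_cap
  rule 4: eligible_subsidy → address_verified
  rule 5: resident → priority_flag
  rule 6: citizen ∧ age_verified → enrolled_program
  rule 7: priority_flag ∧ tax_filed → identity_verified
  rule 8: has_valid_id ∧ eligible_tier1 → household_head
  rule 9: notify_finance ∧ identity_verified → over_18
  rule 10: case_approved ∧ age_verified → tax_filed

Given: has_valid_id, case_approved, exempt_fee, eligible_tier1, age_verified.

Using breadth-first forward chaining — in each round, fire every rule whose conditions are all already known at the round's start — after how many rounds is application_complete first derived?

Round 1 fires rule 2, rule 8, rule 10, giving resident, household_head, tax_filed.
Round 2 fires rule 5, giving priority_flag.
Round 3 fires rule 7, giving identity_verified.
Round 4 fires rule 1, giving application_complete.
application_complete first appears in round 4.

4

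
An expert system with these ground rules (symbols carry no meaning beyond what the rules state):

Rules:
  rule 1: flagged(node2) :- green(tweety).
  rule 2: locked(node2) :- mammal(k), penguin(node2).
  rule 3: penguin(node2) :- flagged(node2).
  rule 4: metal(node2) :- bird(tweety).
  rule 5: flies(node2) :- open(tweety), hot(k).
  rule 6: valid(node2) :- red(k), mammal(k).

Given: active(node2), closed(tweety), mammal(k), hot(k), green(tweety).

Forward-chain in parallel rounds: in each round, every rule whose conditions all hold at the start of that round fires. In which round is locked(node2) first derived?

3

Round 1: rule 1 [flagged(node2) :- green(tweety).]. Adds flagged(node2).
Round 2: rule 3 [penguin(node2) :- flagged(node2).]. Adds penguin(node2).
Round 3: rule 2 [locked(node2) :- mammal(k), penguin(node2).]. Adds locked(node2).
locked(node2) first appears in round 3.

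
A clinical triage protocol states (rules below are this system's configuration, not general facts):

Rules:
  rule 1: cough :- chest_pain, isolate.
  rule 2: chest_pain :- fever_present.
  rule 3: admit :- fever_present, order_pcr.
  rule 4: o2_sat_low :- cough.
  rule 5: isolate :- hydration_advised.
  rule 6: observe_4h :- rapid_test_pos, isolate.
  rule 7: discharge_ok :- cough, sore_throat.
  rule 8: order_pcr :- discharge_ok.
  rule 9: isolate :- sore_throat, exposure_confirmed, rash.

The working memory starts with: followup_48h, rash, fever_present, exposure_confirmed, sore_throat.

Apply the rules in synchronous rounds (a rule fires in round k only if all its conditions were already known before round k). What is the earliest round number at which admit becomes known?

5

Round 1: rule 2 [chest_pain :- fever_present.]; rule 9 [isolate :- sore_throat, exposure_confirmed, rash.]. Adds chest_pain, isolate.
Round 2: rule 1 [cough :- chest_pain, isolate.]. Adds cough.
Round 3: rule 4 [o2_sat_low :- cough.]; rule 7 [discharge_ok :- cough, sore_throat.]. Adds o2_sat_low, discharge_ok.
Round 4: rule 8 [order_pcr :- discharge_ok.]. Adds order_pcr.
Round 5: rule 3 [admit :- fever_present, order_pcr.]. Adds admit.
admit first appears in round 5.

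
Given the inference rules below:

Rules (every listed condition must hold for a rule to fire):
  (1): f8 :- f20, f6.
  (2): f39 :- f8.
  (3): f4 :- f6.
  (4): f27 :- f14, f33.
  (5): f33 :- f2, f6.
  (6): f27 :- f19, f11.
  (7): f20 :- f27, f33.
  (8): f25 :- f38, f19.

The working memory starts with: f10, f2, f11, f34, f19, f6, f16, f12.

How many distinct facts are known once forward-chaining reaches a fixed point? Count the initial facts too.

Round 1: (3) [f4 :- f6.]; (5) [f33 :- f2, f6.]; (6) [f27 :- f19, f11.]. New: f4, f33, f27.
Round 2: (7) [f20 :- f27, f33.]. New: f20.
Round 3: (1) [f8 :- f20, f6.]. New: f8.
Round 4: (2) [f39 :- f8.]. New: f39.
Closure: {f10, f11, f12, f16, f19, f2, f20, f27, f33, f34, f39, f4, f6, f8} — 14 facts.

14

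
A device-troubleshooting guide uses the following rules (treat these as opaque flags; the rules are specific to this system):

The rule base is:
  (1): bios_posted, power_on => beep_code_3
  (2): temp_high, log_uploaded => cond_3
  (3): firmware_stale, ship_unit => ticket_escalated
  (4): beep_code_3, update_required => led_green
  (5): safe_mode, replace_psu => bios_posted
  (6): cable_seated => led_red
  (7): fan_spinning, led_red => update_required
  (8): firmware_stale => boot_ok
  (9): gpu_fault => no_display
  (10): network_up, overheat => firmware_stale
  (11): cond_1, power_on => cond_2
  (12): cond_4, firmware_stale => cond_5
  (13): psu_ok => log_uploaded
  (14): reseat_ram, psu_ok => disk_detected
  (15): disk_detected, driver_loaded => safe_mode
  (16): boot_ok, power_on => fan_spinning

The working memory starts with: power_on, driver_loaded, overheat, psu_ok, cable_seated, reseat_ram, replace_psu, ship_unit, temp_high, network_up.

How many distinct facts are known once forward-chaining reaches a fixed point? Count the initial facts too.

Round 1 — (6), (10), (13), (14), derive led_red, firmware_stale, log_uploaded, disk_detected.
Round 2 — (2), (3), (8), (15), derive cond_3, ticket_escalated, boot_ok, safe_mode.
Round 3 — (5), (16), derive bios_posted, fan_spinning.
Round 4 — (1), (7), derive beep_code_3, update_required.
Round 5 — (4), derive led_green.
Closure: {beep_code_3, bios_posted, boot_ok, cable_seated, cond_3, disk_detected, driver_loaded, fan_spinning, firmware_stale, led_green, led_red, log_uploaded, network_up, overheat, power_on, psu_ok, replace_psu, reseat_ram, safe_mode, ship_unit, temp_high, ticket_escalated, update_required} — 23 facts.

23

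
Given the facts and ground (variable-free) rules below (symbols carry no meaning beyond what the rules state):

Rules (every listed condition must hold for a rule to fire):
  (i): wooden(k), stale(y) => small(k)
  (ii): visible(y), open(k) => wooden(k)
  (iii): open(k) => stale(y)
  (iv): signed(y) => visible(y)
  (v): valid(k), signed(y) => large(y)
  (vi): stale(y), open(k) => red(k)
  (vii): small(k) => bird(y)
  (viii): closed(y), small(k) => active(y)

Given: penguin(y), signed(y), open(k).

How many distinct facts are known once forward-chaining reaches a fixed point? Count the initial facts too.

Round 1 — (iii), (iv), derive stale(y), visible(y).
Round 2 — (ii), (vi), derive wooden(k), red(k).
Round 3 — (i), derive small(k).
Round 4 — (vii), derive bird(y).
Closure: {bird(y), open(k), penguin(y), red(k), signed(y), small(k), stale(y), visible(y), wooden(k)} — 9 facts.

9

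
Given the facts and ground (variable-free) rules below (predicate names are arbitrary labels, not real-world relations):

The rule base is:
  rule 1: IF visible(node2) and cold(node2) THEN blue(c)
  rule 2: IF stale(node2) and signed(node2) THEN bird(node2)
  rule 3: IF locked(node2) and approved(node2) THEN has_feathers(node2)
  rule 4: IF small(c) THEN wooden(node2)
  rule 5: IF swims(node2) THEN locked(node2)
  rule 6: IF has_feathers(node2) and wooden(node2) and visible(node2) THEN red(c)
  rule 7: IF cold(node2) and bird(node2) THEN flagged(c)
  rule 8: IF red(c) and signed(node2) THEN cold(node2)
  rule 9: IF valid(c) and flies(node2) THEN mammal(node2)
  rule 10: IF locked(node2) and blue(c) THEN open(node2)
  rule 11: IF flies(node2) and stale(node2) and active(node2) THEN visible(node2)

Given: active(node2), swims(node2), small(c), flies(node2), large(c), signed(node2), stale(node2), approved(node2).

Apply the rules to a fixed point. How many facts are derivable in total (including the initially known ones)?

Round 1 fires rule 2, rule 4, rule 5, rule 11, giving bird(node2), wooden(node2), locked(node2), visible(node2).
Round 2 fires rule 3, giving has_feathers(node2).
Round 3 fires rule 6, giving red(c).
Round 4 fires rule 8, giving cold(node2).
Round 5 fires rule 1, rule 7, giving blue(c), flagged(c).
Round 6 fires rule 10, giving open(node2).
Closure: {active(node2), approved(node2), bird(node2), blue(c), cold(node2), flagged(c), flies(node2), has_feathers(node2), large(c), locked(node2), open(node2), red(c), signed(node2), small(c), stale(node2), swims(node2), visible(node2), wooden(node2)} — 18 facts.

18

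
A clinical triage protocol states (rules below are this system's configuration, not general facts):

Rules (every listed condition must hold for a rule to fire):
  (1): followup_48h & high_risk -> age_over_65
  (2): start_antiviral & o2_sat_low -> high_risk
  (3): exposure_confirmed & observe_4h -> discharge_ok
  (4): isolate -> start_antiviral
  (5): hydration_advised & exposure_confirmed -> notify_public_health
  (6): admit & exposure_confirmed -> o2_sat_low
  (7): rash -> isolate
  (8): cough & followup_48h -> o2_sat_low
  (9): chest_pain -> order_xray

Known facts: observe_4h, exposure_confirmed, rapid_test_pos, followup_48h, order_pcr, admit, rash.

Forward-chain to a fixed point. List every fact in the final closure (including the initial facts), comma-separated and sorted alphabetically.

Round 1: (3) [exposure_confirmed & observe_4h -> discharge_ok]; (6) [admit & exposure_confirmed -> o2_sat_low]; (7) [rash -> isolate]. Adds discharge_ok, o2_sat_low, isolate.
Round 2: (4) [isolate -> start_antiviral]. Adds start_antiviral.
Round 3: (2) [start_antiviral & o2_sat_low -> high_risk]. Adds high_risk.
Round 4: (1) [followup_48h & high_risk -> age_over_65]. Adds age_over_65.

admit, age_over_65, discharge_ok, exposure_confirmed, followup_48h, high_risk, isolate, o2_sat_low, observe_4h, order_pcr, rapid_test_pos, rash, start_antiviral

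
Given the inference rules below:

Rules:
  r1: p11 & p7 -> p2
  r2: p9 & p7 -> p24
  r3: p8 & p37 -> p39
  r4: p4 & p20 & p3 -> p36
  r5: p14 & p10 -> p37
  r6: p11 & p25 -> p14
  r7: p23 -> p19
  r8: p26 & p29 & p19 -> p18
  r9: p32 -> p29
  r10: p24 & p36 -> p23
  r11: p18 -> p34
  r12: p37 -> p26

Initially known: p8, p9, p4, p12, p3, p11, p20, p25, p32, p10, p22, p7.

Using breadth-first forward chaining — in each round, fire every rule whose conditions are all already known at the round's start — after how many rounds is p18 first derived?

Round 1: r1 [p11 & p7 -> p2]; r2 [p9 & p7 -> p24]; r4 [p4 & p20 & p3 -> p36]; r6 [p11 & p25 -> p14]; r9 [p32 -> p29]. New: p2, p24, p36, p14, p29.
Round 2: r5 [p14 & p10 -> p37]; r10 [p24 & p36 -> p23]. New: p37, p23.
Round 3: r3 [p8 & p37 -> p39]; r7 [p23 -> p19]; r12 [p37 -> p26]. New: p39, p19, p26.
Round 4: r8 [p26 & p29 & p19 -> p18]. New: p18.
p18 first appears in round 4.

4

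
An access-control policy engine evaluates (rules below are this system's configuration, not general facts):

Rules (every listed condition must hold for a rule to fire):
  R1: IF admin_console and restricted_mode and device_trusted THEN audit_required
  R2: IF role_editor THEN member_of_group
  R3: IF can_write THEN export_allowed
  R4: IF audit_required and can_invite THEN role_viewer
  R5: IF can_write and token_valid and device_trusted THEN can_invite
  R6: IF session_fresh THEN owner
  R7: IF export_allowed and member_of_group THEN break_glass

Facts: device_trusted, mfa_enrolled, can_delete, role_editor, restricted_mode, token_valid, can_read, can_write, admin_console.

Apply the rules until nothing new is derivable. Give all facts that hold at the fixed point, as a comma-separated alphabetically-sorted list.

admin_console, audit_required, break_glass, can_delete, can_invite, can_read, can_write, device_trusted, export_allowed, member_of_group, mfa_enrolled, restricted_mode, role_editor, role_viewer, token_valid

[1] R1 [IF admin_console and restricted_mode and device_trusted THEN audit_required]; R2 [IF role_editor THEN member_of_group]; R3 [IF can_write THEN export_allowed]; R5 [IF can_write and token_valid and device_trusted THEN can_invite]. ⇒ new: audit_required, member_of_group, export_allowed, can_invite.
[2] R4 [IF audit_required and can_invite THEN role_viewer]; R7 [IF export_allowed and member_of_group THEN break_glass]. ⇒ new: role_viewer, break_glass.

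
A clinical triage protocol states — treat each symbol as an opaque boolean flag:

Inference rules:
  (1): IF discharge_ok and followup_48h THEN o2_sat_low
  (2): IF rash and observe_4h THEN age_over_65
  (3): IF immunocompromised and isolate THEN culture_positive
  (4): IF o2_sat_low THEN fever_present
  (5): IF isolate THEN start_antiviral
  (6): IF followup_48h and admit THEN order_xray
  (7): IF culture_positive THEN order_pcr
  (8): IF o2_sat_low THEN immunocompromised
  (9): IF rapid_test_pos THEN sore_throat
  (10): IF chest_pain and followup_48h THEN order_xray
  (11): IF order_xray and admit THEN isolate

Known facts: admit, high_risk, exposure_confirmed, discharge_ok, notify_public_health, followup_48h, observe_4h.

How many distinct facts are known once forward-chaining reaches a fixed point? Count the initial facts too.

15

Round 1: (1) [IF discharge_ok and followup_48h THEN o2_sat_low]; (6) [IF followup_48h and admit THEN order_xray]. Adds o2_sat_low, order_xray.
Round 2: (4) [IF o2_sat_low THEN fever_present]; (8) [IF o2_sat_low THEN immunocompromised]; (11) [IF order_xray and admit THEN isolate]. Adds fever_present, immunocompromised, isolate.
Round 3: (3) [IF immunocompromised and isolate THEN culture_positive]; (5) [IF isolate THEN start_antiviral]. Adds culture_positive, start_antiviral.
Round 4: (7) [IF culture_positive THEN order_pcr]. Adds order_pcr.
Closure: {admit, culture_positive, discharge_ok, exposure_confirmed, fever_present, followup_48h, high_risk, immunocompromised, isolate, notify_public_health, o2_sat_low, observe_4h, order_pcr, order_xray, start_antiviral} — 15 facts.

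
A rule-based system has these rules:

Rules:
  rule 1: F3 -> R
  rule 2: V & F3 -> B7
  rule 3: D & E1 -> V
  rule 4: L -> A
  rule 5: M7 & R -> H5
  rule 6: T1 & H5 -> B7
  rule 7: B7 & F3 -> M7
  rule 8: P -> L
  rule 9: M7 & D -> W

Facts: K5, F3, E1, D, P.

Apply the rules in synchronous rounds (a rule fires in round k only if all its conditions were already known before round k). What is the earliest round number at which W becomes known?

Round 1 — rule 1, rule 3, rule 8, derive R, V, L.
Round 2 — rule 2, rule 4, derive B7, A.
Round 3 — rule 7, derive M7.
Round 4 — rule 5, rule 9, derive H5, W.
W first appears in round 4.

4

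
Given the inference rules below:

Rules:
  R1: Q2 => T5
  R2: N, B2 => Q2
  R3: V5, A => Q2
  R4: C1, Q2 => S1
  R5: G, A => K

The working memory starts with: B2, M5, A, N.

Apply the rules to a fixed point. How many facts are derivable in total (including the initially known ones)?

Round 1: R2 [N, B2 => Q2]. New: Q2.
Round 2: R1 [Q2 => T5]. New: T5.
Closure: {A, B2, M5, N, Q2, T5} — 6 facts.

6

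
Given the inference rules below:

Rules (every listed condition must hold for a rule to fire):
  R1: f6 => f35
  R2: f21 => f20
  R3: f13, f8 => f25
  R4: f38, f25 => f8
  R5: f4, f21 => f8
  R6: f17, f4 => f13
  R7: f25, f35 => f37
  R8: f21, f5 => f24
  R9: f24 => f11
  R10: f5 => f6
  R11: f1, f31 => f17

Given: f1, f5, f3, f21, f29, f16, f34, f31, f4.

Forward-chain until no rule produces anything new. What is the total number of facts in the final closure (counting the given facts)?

19

Round 1 fires R2, R5, R8, R10, R11, giving f20, f8, f24, f6, f17.
Round 2 fires R1, R6, R9, giving f35, f13, f11.
Round 3 fires R3, giving f25.
Round 4 fires R7, giving f37.
Closure: {f1, f11, f13, f16, f17, f20, f21, f24, f25, f29, f3, f31, f34, f35, f37, f4, f5, f6, f8} — 19 facts.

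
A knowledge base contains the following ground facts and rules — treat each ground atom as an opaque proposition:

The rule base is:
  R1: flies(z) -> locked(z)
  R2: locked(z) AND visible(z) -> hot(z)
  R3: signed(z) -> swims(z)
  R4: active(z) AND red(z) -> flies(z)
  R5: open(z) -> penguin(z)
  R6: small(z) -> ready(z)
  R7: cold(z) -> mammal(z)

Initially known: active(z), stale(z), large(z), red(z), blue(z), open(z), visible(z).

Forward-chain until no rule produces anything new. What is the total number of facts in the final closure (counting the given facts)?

Round 1 — R4, R5, derive flies(z), penguin(z).
Round 2 — R1, derive locked(z).
Round 3 — R2, derive hot(z).
Closure: {active(z), blue(z), flies(z), hot(z), large(z), locked(z), open(z), penguin(z), red(z), stale(z), visible(z)} — 11 facts.

11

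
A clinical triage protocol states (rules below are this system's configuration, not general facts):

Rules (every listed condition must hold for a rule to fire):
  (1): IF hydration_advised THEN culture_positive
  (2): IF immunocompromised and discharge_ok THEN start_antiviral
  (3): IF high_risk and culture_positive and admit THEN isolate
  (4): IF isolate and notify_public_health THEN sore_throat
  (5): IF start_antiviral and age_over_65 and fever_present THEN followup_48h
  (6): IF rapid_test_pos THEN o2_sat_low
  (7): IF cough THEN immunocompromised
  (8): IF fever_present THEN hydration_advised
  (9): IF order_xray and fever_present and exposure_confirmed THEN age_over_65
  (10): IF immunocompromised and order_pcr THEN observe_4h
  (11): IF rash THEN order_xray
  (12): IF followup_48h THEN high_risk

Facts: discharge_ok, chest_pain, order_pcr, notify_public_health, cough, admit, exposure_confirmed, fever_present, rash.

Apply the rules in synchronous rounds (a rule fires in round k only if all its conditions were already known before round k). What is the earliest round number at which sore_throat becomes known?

6

Round 1 fires (7), (8), (11), giving immunocompromised, hydration_advised, order_xray.
Round 2 fires (1), (2), (9), (10), giving culture_positive, start_antiviral, age_over_65, observe_4h.
Round 3 fires (5), giving followup_48h.
Round 4 fires (12), giving high_risk.
Round 5 fires (3), giving isolate.
Round 6 fires (4), giving sore_throat.
sore_throat first appears in round 6.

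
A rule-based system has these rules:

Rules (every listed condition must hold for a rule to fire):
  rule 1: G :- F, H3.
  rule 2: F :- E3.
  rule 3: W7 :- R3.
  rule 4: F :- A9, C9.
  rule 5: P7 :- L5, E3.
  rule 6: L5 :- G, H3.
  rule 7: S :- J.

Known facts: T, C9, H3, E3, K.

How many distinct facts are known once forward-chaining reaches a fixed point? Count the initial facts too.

Round 1 fires rule 2, giving F.
Round 2 fires rule 1, giving G.
Round 3 fires rule 6, giving L5.
Round 4 fires rule 5, giving P7.
Closure: {C9, E3, F, G, H3, K, L5, P7, T} — 9 facts.

9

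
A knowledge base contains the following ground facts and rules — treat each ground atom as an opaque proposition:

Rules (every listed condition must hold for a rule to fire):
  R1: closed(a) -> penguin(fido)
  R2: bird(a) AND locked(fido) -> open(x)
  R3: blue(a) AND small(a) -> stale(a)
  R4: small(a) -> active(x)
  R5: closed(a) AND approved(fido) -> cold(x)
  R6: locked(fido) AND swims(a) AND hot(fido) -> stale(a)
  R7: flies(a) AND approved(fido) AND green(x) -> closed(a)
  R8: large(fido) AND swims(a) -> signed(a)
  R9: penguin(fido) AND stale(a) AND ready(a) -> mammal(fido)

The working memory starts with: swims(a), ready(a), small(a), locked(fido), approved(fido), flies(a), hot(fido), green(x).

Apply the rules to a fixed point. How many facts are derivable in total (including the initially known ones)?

Round 1 fires R4, R6, R7, giving active(x), stale(a), closed(a).
Round 2 fires R1, R5, giving penguin(fido), cold(x).
Round 3 fires R9, giving mammal(fido).
Closure: {active(x), approved(fido), closed(a), cold(x), flies(a), green(x), hot(fido), locked(fido), mammal(fido), penguin(fido), ready(a), small(a), stale(a), swims(a)} — 14 facts.

14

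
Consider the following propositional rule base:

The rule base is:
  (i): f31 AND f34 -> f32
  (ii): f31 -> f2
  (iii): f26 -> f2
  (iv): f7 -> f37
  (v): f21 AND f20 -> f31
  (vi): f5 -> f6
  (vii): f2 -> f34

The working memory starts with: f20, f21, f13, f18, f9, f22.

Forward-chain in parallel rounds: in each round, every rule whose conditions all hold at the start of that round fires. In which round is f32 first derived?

4

[1] (v) [f21 AND f20 -> f31]. ⇒ new: f31.
[2] (ii) [f31 -> f2]. ⇒ new: f2.
[3] (vii) [f2 -> f34]. ⇒ new: f34.
[4] (i) [f31 AND f34 -> f32]. ⇒ new: f32.
f32 first appears in round 4.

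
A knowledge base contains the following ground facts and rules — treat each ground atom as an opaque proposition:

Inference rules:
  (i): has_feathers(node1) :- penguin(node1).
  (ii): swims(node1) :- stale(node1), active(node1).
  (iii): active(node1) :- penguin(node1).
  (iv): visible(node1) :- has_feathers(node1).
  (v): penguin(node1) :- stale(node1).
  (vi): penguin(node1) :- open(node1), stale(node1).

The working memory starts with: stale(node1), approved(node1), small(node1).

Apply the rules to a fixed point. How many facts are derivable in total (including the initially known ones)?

8

Round 1 — (v), derive penguin(node1).
Round 2 — (i), (iii), derive has_feathers(node1), active(node1).
Round 3 — (ii), (iv), derive swims(node1), visible(node1).
Closure: {active(node1), approved(node1), has_feathers(node1), penguin(node1), small(node1), stale(node1), swims(node1), visible(node1)} — 8 facts.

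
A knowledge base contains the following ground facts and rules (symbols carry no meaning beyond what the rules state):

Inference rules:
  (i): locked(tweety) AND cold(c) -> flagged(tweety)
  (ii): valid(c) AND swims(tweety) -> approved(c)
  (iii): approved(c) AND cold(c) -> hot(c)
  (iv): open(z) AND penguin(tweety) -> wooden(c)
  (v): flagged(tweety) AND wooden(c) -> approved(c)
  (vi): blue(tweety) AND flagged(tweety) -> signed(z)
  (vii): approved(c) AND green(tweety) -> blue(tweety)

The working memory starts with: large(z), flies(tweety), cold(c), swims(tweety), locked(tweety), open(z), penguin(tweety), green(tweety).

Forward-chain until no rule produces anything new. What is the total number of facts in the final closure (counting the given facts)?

Round 1: (i) [locked(tweety) AND cold(c) -> flagged(tweety)]; (iv) [open(z) AND penguin(tweety) -> wooden(c)]. Adds flagged(tweety), wooden(c).
Round 2: (v) [flagged(tweety) AND wooden(c) -> approved(c)]. Adds approved(c).
Round 3: (iii) [approved(c) AND cold(c) -> hot(c)]; (vii) [approved(c) AND green(tweety) -> blue(tweety)]. Adds hot(c), blue(tweety).
Round 4: (vi) [blue(tweety) AND flagged(tweety) -> signed(z)]. Adds signed(z).
Closure: {approved(c), blue(tweety), cold(c), flagged(tweety), flies(tweety), green(tweety), hot(c), large(z), locked(tweety), open(z), penguin(tweety), signed(z), swims(tweety), wooden(c)} — 14 facts.

14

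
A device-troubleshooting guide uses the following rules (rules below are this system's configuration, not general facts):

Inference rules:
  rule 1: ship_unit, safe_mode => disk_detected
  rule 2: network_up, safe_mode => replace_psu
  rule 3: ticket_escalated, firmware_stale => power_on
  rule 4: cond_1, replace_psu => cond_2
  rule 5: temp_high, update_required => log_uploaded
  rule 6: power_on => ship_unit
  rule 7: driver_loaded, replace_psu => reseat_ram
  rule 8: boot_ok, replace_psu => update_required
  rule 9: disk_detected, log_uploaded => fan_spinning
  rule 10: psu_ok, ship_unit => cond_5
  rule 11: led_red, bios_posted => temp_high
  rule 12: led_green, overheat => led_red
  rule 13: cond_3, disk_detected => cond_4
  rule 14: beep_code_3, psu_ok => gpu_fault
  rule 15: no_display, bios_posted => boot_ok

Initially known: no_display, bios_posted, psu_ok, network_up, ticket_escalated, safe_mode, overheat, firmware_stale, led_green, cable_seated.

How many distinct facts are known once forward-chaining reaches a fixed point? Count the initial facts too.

21

Round 1: rule 2 [network_up, safe_mode => replace_psu]; rule 3 [ticket_escalated, firmware_stale => power_on]; rule 12 [led_green, overheat => led_red]; rule 15 [no_display, bios_posted => boot_ok]. New: replace_psu, power_on, led_red, boot_ok.
Round 2: rule 6 [power_on => ship_unit]; rule 8 [boot_ok, replace_psu => update_required]; rule 11 [led_red, bios_posted => temp_high]. New: ship_unit, update_required, temp_high.
Round 3: rule 1 [ship_unit, safe_mode => disk_detected]; rule 5 [temp_high, update_required => log_uploaded]; rule 10 [psu_ok, ship_unit => cond_5]. New: disk_detected, log_uploaded, cond_5.
Round 4: rule 9 [disk_detected, log_uploaded => fan_spinning]. New: fan_spinning.
Closure: {bios_posted, boot_ok, cable_seated, cond_5, disk_detected, fan_spinning, firmware_stale, led_green, led_red, log_uploaded, network_up, no_display, overheat, power_on, psu_ok, replace_psu, safe_mode, ship_unit, temp_high, ticket_escalated, update_required} — 21 facts.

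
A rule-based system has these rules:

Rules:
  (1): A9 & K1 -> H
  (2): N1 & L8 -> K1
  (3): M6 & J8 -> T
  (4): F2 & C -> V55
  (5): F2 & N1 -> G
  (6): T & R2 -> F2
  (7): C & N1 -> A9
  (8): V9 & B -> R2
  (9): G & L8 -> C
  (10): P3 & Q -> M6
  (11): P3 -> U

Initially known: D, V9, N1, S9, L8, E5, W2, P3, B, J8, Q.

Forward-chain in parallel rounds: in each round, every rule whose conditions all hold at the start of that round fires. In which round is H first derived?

Round 1: (2) [N1 & L8 -> K1]; (8) [V9 & B -> R2]; (10) [P3 & Q -> M6]; (11) [P3 -> U]. Adds K1, R2, M6, U.
Round 2: (3) [M6 & J8 -> T]. Adds T.
Round 3: (6) [T & R2 -> F2]. Adds F2.
Round 4: (5) [F2 & N1 -> G]. Adds G.
Round 5: (9) [G & L8 -> C]. Adds C.
Round 6: (4) [F2 & C -> V55]; (7) [C & N1 -> A9]. Adds V55, A9.
Round 7: (1) [A9 & K1 -> H]. Adds H.
H first appears in round 7.

7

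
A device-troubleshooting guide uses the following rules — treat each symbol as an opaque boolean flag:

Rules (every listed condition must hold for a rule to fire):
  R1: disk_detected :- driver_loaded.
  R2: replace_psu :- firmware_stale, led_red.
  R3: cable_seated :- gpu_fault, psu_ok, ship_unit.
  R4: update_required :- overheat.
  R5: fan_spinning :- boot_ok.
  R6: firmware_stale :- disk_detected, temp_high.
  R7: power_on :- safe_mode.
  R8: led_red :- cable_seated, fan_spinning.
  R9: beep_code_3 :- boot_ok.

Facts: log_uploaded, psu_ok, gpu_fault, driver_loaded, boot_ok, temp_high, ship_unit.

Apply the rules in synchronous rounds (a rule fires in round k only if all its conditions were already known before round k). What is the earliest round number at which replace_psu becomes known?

Round 1: R1 [disk_detected :- driver_loaded.]; R3 [cable_seated :- gpu_fault, psu_ok, ship_unit.]; R5 [fan_spinning :- boot_ok.]; R9 [beep_code_3 :- boot_ok.]. New: disk_detected, cable_seated, fan_spinning, beep_code_3.
Round 2: R6 [firmware_stale :- disk_detected, temp_high.]; R8 [led_red :- cable_seated, fan_spinning.]. New: firmware_stale, led_red.
Round 3: R2 [replace_psu :- firmware_stale, led_red.]. New: replace_psu.
replace_psu first appears in round 3.

3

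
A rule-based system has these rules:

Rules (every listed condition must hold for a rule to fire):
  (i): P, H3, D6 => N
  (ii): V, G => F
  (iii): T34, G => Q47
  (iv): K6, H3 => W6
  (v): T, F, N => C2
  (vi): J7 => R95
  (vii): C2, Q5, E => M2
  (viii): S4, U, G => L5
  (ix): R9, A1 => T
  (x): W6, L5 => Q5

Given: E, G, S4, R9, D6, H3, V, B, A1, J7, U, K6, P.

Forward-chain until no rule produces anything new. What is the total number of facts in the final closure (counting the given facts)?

22

Round 1: (i) [P, H3, D6 => N]; (ii) [V, G => F]; (iv) [K6, H3 => W6]; (vi) [J7 => R95]; (viii) [S4, U, G => L5]; (ix) [R9, A1 => T]. Adds N, F, W6, R95, L5, T.
Round 2: (v) [T, F, N => C2]; (x) [W6, L5 => Q5]. Adds C2, Q5.
Round 3: (vii) [C2, Q5, E => M2]. Adds M2.
Closure: {A1, B, C2, D6, E, F, G, H3, J7, K6, L5, M2, N, P, Q5, R9, R95, S4, T, U, V, W6} — 22 facts.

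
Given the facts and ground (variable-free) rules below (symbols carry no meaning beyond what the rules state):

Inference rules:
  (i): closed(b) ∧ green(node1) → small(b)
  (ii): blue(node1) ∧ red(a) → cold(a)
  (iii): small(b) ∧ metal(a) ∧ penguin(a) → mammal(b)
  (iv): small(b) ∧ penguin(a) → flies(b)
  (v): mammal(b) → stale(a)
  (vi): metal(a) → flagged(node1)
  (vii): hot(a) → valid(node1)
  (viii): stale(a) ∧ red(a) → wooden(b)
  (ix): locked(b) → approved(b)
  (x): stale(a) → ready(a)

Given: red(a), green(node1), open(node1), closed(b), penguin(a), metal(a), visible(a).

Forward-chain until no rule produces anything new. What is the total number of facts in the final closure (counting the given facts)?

14

[1] (i) [closed(b) ∧ green(node1) → small(b)]; (vi) [metal(a) → flagged(node1)]. ⇒ new: small(b), flagged(node1).
[2] (iii) [small(b) ∧ metal(a) ∧ penguin(a) → mammal(b)]; (iv) [small(b) ∧ penguin(a) → flies(b)]. ⇒ new: mammal(b), flies(b).
[3] (v) [mammal(b) → stale(a)]. ⇒ new: stale(a).
[4] (viii) [stale(a) ∧ red(a) → wooden(b)]; (x) [stale(a) → ready(a)]. ⇒ new: wooden(b), ready(a).
Closure: {closed(b), flagged(node1), flies(b), green(node1), mammal(b), metal(a), open(node1), penguin(a), ready(a), red(a), small(b), stale(a), visible(a), wooden(b)} — 14 facts.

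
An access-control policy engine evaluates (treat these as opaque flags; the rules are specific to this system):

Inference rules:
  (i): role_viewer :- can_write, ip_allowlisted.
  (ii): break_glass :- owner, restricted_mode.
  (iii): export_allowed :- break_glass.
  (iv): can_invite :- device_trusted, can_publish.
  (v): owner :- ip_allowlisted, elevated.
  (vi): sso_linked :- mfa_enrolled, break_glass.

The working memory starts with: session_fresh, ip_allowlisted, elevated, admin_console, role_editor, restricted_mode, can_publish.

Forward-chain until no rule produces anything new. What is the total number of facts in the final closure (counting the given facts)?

Round 1: (v) [owner :- ip_allowlisted, elevated.]. Adds owner.
Round 2: (ii) [break_glass :- owner, restricted_mode.]. Adds break_glass.
Round 3: (iii) [export_allowed :- break_glass.]. Adds export_allowed.
Closure: {admin_console, break_glass, can_publish, elevated, export_allowed, ip_allowlisted, owner, restricted_mode, role_editor, session_fresh} — 10 facts.

10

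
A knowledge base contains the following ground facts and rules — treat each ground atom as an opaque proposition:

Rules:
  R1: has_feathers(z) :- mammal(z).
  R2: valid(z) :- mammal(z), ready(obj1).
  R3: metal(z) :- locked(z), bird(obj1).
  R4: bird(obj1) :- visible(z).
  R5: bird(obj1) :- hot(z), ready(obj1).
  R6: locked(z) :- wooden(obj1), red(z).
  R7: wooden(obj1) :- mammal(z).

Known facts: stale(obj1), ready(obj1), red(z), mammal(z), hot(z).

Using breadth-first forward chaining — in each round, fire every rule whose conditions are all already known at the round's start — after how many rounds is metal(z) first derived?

Round 1 — R1, R2, R5, R7, derive has_feathers(z), valid(z), bird(obj1), wooden(obj1).
Round 2 — R6, derive locked(z).
Round 3 — R3, derive metal(z).
metal(z) first appears in round 3.

3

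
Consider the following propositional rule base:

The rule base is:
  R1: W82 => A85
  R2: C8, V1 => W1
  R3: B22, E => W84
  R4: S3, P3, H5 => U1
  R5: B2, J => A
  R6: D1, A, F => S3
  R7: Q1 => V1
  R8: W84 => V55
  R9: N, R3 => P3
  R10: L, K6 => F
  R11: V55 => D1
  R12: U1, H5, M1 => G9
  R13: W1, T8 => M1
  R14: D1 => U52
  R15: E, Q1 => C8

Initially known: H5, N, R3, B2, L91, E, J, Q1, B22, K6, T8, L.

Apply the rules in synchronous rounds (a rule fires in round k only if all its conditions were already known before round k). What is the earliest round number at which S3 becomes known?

[1] R3 [B22, E => W84]; R5 [B2, J => A]; R7 [Q1 => V1]; R9 [N, R3 => P3]; R10 [L, K6 => F]; R15 [E, Q1 => C8]. ⇒ new: W84, A, V1, P3, F, C8.
[2] R2 [C8, V1 => W1]; R8 [W84 => V55]. ⇒ new: W1, V55.
[3] R11 [V55 => D1]; R13 [W1, T8 => M1]. ⇒ new: D1, M1.
[4] R6 [D1, A, F => S3]; R14 [D1 => U52]. ⇒ new: S3, U52.
S3 first appears in round 4.

4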